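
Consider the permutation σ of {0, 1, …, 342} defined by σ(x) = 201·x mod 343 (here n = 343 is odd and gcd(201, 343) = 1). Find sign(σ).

Trace 293: π^k(293) = [293, 240, 220, 316, 61, 256, 6] for k=0..6.
Cycle type of π: 294 + 42 + 6 + 1; total 4 cycles.
Σ(ℓ_i−1) = 343−4 = 339; sign = (−1)^339 = -1.
(201|343)_J = -1 (Zolotarev's lemma cross-check).

-1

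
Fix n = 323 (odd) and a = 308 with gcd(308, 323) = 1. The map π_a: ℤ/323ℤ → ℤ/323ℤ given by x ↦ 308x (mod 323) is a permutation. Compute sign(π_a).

Trace 161: π^k(161) = [161, 169, 49, 234, 43, 1, 308] for k=0..6.
The orbit structure of x ↦ 308x mod 323: 9 orbits of sizes [72, 72, 72, 72, 9, 9, 8, 8, 1].
n − c = 323 − 9 = 314; sign = (−1)^314 = +1.
The Jacobi symbol (308|323) = +1 (Zolotarev) agrees.

+1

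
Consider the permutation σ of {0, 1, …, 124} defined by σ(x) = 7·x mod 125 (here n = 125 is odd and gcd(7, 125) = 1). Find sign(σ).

Orbit of 99 under x↦7x: [99, 68, 101, 82, 74, 18, 1]… (length divides ord_125(7)).
Cycle type of π: 20×5 + 4×6 + 1; total 12 cycles.
sign(π) = (−1)^{n − #cycles} = (−1)^{125−12} = (−1)^113 = -1.

-1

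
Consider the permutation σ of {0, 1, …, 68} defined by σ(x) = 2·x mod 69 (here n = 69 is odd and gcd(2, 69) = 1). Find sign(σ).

Start at x=64: 64 → 59 → 49 → 29 → 58 → 47 → 25 → … (one orbit).
The orbit structure of x ↦ 2x mod 69: 6 orbits of sizes [22, 22, 11, 11, 2, 1].
6 cycles on 69: each ℓ→(−1)^(ℓ−1), product (−1)^63 = -1.
Check: (2/69) = -1 by Zolotarev.

-1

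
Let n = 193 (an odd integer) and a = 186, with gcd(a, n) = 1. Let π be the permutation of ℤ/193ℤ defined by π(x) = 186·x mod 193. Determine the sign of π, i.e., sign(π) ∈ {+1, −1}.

+1

Orbit of 109 under x↦186x: [109, 9, 130, 55, 1, 186, 49]… (length divides ord_193(186)).
Cycle lengths of π_186 on ℤ/193ℤ: [24, 24, 24, 24, 24, 24, 24, 24, 1]; 9 cycles in total.
Σ(ℓ_i−1) = 193−9 = 184; sign = (−1)^184 = +1.
Zolotarev: (186|193) = +1, matching the cycle-count sign.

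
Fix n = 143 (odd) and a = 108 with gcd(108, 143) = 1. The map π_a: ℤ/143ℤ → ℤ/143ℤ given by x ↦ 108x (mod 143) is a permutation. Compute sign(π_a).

Orbit of 1 under x↦108x: [1, 108, 81, 25, 126, 23, 53]… (length divides ord_143(108)).
Decompose π into cycles: lengths [30, 30, 30, 30, 6, 6, 5, 5, 1] (9 cycles, including the fixed point 0).
sign(π) = (−1)^{n − #cycles} = (−1)^{143−9} = (−1)^134 = +1.

+1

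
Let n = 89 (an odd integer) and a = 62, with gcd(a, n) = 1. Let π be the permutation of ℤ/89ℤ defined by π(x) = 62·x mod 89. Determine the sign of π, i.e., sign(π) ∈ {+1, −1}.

Orbit of 22 under x↦62x: [22, 29, 18, 48, 39, 15, 40]… (length divides ord_89(62)).
2 cycles of lengths [88, 1].
2 cycles on 89: each ℓ→(−1)^(ℓ−1), product (−1)^87 = -1.
(62|89)_J = -1 (Zolotarev's lemma cross-check).

-1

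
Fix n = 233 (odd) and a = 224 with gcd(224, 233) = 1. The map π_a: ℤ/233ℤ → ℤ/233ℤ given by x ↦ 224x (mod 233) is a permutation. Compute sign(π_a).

Start at x=52: 52 → 231 → 18 → 71 → 60 → 159 → 200 → … (one orbit).
The orbit structure of x ↦ 224x mod 233: 3 orbits of sizes [116, 116, 1].
233 − 3 = 230 transpositions; sign(π) = (−1)^230 = +1.
(224|233)_J = +1 (Zolotarev's lemma cross-check).

+1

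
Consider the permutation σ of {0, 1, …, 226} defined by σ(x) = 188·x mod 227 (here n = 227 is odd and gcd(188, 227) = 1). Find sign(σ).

+1

Orbit of 113 under x↦188x: [113, 133, 34, 36, 185, 49, 132]… (length divides ord_227(188)).
Cycle type of π: 113×2 + 1; total 3 cycles.
Σ(ℓ_i−1) = 227−3 = 224; sign = (−1)^224 = +1.
The Jacobi symbol (188|227) = +1 (Zolotarev) agrees.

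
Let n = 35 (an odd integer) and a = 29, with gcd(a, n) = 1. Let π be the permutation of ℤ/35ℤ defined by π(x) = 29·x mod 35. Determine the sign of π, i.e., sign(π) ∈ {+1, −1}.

Trace 29: π^k(29) = [29, 1] for k=0..1.
Cycle lengths of π_29 on ℤ/35ℤ: [2, 2, 2, 2, 2, 2, 2, 2, 2, 2, 2, 2, 2, 2, 1, 1, 1, 1, 1, 1, 1]; 21 cycles in total.
With 21 cycles on 35 points, sign = (−1)^{35−21} = +1.
Check: (29/35) = +1 by Zolotarev.

+1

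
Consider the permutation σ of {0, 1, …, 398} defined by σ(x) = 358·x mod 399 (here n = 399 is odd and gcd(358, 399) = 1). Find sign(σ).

Start at x=43: 43 → 232 → 64 → 169 → 253 → 1 → 358 → … (one orbit).
Cycle lengths of π_358 on ℤ/399ℤ: [9, 9, 9, 9, 9, 9, 9, 9, 9, 9, 9, 9, 9, 9, 9, 9, 9, 9, 9, 9, 9, 9, 9, 9, 9, 9, 9, 9, 9, 9, 9, 9, 9, 9, 9, 9, 9, 9, 9, 9, 9, 9, 1, 1, 1, 1, 1, 1, 1, 1, 1, 1, 1, 1, 1, 1, 1, 1, 1, 1, 1, 1, 1]; 63 cycles in total.
n − c = 399 − 63 = 336; sign = (−1)^336 = +1.

+1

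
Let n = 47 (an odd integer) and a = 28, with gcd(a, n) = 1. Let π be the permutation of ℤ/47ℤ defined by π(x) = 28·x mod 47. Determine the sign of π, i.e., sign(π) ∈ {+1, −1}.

+1

Start at x=27: 27 → 4 → 18 → 34 → 12 → 7 → 8 → … (one orbit).
Cycle lengths of π_28 on ℤ/47ℤ: [23, 23, 1]; 3 cycles in total.
47 − 3 = 44 transpositions; sign(π) = (−1)^44 = +1.
The Jacobi symbol (28|47) = +1 (Zolotarev) agrees.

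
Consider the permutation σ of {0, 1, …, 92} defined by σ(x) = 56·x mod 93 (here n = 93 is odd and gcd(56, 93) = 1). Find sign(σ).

Trace 25: π^k(25) = [25, 5, 1, 56, 67, 32] for k=0..5.
Cycle lengths of π_56 on ℤ/93ℤ: [6, 6, 6, 6, 6, 6, 6, 6, 6, 6, 3, 3, 3, 3, 3, 3, 3, 3, 3, 3, 2, 1]; 22 cycles in total.
sign(π) = (−1)^{n − #cycles} = (−1)^{93−22} = (−1)^71 = -1.
Zolotarev: (56|93) = -1, matching the cycle-count sign.

-1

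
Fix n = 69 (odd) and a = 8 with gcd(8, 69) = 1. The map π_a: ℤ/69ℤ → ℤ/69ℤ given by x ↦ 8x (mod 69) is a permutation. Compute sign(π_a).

Trace 2: π^k(2) = [2, 16, 59, 58, 50, 55, 26] for k=0..6.
Cycle type of π: 22×2 + 11×2 + 2 + 1; total 6 cycles.
sign(π) = (−1)^{n − #cycles} = (−1)^{69−6} = (−1)^63 = -1.

-1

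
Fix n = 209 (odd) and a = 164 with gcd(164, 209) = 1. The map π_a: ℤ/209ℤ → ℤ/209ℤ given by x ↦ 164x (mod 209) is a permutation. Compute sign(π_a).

Trace 65: π^k(65) = [65, 1, 164, 144, 208, 45] for k=0..5.
The orbit structure of x ↦ 164x mod 209: 39 orbits of sizes [6, 6, 6, 6, 6, 6, 6, 6, 6, 6, 6, 6, 6, 6, 6, 6, 6, 6, 6, 6, 6, 6, 6, 6, 6, 6, 6, 6, 6, 6, 6, 6, 6, 2, 2, 2, 2, 2, 1].
209 − 39 = 170 transpositions; sign(π) = (−1)^170 = +1.
(164|209)_J = +1 (Zolotarev's lemma cross-check).

+1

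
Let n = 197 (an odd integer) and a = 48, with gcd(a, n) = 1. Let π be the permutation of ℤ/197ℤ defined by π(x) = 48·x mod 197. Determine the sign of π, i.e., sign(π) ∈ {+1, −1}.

Trace 70: π^k(70) = [70, 11, 134, 128, 37, 3, 144] for k=0..6.
Cycle lengths of π_48 on ℤ/197ℤ: [196, 1]; 2 cycles in total.
With 2 cycles on 197 points, sign = (−1)^{197−2} = -1.

-1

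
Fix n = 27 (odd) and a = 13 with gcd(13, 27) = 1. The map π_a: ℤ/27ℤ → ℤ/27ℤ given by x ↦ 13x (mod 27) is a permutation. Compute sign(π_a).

+1

Orbit of 16 under x↦13x: [16, 19, 4, 25, 1, 13, 7]… (length divides ord_27(13)).
The orbit structure of x ↦ 13x mod 27: 7 orbits of sizes [9, 9, 3, 3, 1, 1, 1].
Σ(ℓ_i−1) = 27−7 = 20; sign = (−1)^20 = +1.
Via Zolotarev, sign(π_{13}) = (13|27) = +1.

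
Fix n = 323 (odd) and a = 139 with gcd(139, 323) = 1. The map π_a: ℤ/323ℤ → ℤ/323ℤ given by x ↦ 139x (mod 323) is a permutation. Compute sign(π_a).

Start at x=220: 220 → 218 → 263 → 58 → 310 → 131 → 121 → … (one orbit).
6 cycles of lengths [144, 144, 16, 9, 9, 1].
Σ(ℓ_i−1) = 323−6 = 317; sign = (−1)^317 = -1.

-1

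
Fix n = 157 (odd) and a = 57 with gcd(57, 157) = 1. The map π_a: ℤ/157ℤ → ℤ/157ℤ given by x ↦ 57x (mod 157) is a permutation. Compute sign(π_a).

+1

Start at x=31: 31 → 40 → 82 → 121 → 146 → 1 → 57 → … (one orbit).
Decompose π into cycles: lengths [78, 78, 1] (3 cycles, including the fixed point 0).
n − c = 157 − 3 = 154; sign = (−1)^154 = +1.
(57|157)_J = +1 (Zolotarev's lemma cross-check).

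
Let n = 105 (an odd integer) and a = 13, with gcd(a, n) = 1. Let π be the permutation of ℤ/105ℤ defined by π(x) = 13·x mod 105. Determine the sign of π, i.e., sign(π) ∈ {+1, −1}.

Orbit of 1 under x↦13x: [1, 13, 64, 97]… (length divides ord_105(13)).
π_13 has 33 disjoint cycles with lengths [4, 4, 4, 4, 4, 4, 4, 4, 4, 4, 4, 4, 4, 4, 4, 4, 4, 4, 4, 4, 4, 2, 2, 2, 2, 2, 2, 2, 2, 2, 1, 1, 1] on {0,…,104}.
With 33 cycles on 105 points, sign = (−1)^{105−33} = +1.

+1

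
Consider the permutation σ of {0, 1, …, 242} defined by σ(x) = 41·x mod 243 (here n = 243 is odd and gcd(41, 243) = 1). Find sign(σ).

-1

Trace 11: π^k(11) = [11, 208, 23, 214, 26, 94, 209] for k=0..6.
π_41 has 6 disjoint cycles with lengths [162, 54, 18, 6, 2, 1] on {0,…,242}.
6 cycles on 243: each ℓ→(−1)^(ℓ−1), product (−1)^237 = -1.
The Jacobi symbol (41|243) = -1 (Zolotarev) agrees.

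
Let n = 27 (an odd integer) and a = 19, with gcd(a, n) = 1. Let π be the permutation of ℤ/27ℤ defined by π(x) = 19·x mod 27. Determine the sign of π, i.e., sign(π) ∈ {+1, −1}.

Trace 1: π^k(1) = [1, 19, 10] for k=0..2.
π_19 has 15 disjoint cycles with lengths [3, 3, 3, 3, 3, 3, 1, 1, 1, 1, 1, 1, 1, 1, 1] on {0,…,26}.
n − c = 27 − 15 = 12; sign = (−1)^12 = +1.

+1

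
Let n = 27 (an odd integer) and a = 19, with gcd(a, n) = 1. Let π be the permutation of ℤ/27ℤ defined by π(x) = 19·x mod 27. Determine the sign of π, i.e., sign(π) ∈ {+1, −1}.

Start at x=10: 10 → 1 → 19 → 10 (one orbit).
Cycle type of π: 3×6 + 1×9; total 15 cycles.
With 15 cycles on 27 points, sign = (−1)^{27−15} = +1.

+1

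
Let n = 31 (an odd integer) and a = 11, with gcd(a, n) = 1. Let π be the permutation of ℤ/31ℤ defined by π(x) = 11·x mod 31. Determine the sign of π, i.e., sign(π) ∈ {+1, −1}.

-1

Orbit of 11 under x↦11x: [11, 28, 29, 9, 6, 4, 13]… (length divides ord_31(11)).
The orbit structure of x ↦ 11x mod 31: 2 orbits of sizes [30, 1].
n − c = 31 − 2 = 29; sign = (−1)^29 = -1.
Zolotarev: (11|31) = -1, matching the cycle-count sign.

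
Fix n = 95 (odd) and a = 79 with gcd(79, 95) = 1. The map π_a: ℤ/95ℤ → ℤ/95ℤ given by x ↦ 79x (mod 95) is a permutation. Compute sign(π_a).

-1

Trace 29: π^k(29) = [29, 11, 14, 61, 69, 36, 89] for k=0..6.
Decompose π into cycles: lengths [18, 18, 18, 18, 18, 2, 2, 1] (8 cycles, including the fixed point 0).
Σ(ℓ_i−1) = 95−8 = 87; sign = (−1)^87 = -1.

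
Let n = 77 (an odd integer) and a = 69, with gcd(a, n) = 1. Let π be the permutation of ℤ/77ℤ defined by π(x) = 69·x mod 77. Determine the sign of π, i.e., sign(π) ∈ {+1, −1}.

Trace 34: π^k(34) = [34, 36, 20, 71, 48, 1, 69] for k=0..6.
π_69 has 12 disjoint cycles with lengths [10, 10, 10, 10, 10, 10, 5, 5, 2, 2, 2, 1] on {0,…,76}.
sign(π) = (−1)^{n − #cycles} = (−1)^{77−12} = (−1)^65 = -1.
Check: (69/77) = -1 by Zolotarev.

-1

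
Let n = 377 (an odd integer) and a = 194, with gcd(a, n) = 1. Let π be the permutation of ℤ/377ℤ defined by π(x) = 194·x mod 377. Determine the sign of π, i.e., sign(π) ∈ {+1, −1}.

Trace 103: π^k(103) = [103, 1, 194, 313, 25, 326, 285] for k=0..6.
The orbit structure of x ↦ 194x mod 377: 35 orbits of sizes [14, 14, 14, 14, 14, 14, 14, 14, 14, 14, 14, 14, 14, 14, 14, 14, 14, 14, 14, 14, 14, 14, 14, 14, 7, 7, 7, 7, 2, 2, 2, 2, 2, 2, 1].
377 − 35 = 342 transpositions; sign(π) = (−1)^342 = +1.
Zolotarev: (194|377) = +1, matching the cycle-count sign.

+1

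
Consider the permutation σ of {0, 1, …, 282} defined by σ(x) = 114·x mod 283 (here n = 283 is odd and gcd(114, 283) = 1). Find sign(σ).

-1

Trace 92: π^k(92) = [92, 17, 240, 192, 97, 21, 130] for k=0..6.
The orbit structure of x ↦ 114x mod 283: 2 orbits of sizes [282, 1].
Σ(ℓ_i−1) = 283−2 = 281; sign = (−1)^281 = -1.
Zolotarev: (114|283) = -1, matching the cycle-count sign.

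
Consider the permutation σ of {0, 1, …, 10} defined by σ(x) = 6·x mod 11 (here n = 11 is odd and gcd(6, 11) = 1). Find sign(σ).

Start at x=9: 9 → 10 → 5 → 8 → 4 → 2 → 1 → … (one orbit).
Cycle lengths of π_6 on ℤ/11ℤ: [10, 1]; 2 cycles in total.
sign(π) = (−1)^{n − #cycles} = (−1)^{11−2} = (−1)^9 = -1.
(6|11)_J = -1 (Zolotarev's lemma cross-check).

-1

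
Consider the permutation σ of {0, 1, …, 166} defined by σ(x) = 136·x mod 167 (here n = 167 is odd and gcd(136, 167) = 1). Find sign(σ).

Trace 59: π^k(59) = [59, 8, 86, 6, 148, 88, 111] for k=0..6.
The orbit structure of x ↦ 136x mod 167: 2 orbits of sizes [166, 1].
sign(π) = (−1)^{n − #cycles} = (−1)^{167−2} = (−1)^165 = -1.

-1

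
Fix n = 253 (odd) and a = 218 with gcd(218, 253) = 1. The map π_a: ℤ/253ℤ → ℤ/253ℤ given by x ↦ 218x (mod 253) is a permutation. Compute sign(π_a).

Start at x=111: 111 → 163 → 114 → 58 → 247 → 210 → 240 → … (one orbit).
Cycle type of π: 110×2 + 22 + 5×2 + 1; total 6 cycles.
Σ(ℓ_i−1) = 253−6 = 247; sign = (−1)^247 = -1.

-1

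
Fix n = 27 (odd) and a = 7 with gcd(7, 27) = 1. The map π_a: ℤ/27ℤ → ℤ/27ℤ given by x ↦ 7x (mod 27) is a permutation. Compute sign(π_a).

+1

Start at x=4: 4 → 1 → 7 → 22 → 19 → 25 → 13 → … (one orbit).
Cycle lengths of π_7 on ℤ/27ℤ: [9, 9, 3, 3, 1, 1, 1]; 7 cycles in total.
7 cycles on 27: each ℓ→(−1)^(ℓ−1), product (−1)^20 = +1.
Via Zolotarev, sign(π_{7}) = (7|27) = +1.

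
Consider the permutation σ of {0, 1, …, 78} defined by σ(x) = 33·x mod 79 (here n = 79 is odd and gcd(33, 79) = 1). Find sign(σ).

Start at x=38: 38 → 69 → 65 → 12 → 1 → 33 → 62 → … (one orbit).
Cycle type of π: 26×3 + 1; total 4 cycles.
4 cycles on 79: each ℓ→(−1)^(ℓ−1), product (−1)^75 = -1.

-1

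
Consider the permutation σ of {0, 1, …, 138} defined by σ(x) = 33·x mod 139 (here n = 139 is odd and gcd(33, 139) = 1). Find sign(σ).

Trace 64: π^k(64) = [64, 27, 57, 74, 79, 105, 129] for k=0..6.
Cycle lengths of π_33 on ℤ/139ℤ: [46, 46, 46, 1]; 4 cycles in total.
Σ(ℓ_i−1) = 139−4 = 135; sign = (−1)^135 = -1.
Zolotarev: (33|139) = -1, matching the cycle-count sign.

-1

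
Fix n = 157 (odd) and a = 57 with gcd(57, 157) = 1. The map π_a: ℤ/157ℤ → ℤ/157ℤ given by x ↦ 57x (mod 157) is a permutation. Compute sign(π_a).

Trace 46: π^k(46) = [46, 110, 147, 58, 9, 42, 39] for k=0..6.
Cycle lengths of π_57 on ℤ/157ℤ: [78, 78, 1]; 3 cycles in total.
n − c = 157 − 3 = 154; sign = (−1)^154 = +1.
Check: (57/157) = +1 by Zolotarev.

+1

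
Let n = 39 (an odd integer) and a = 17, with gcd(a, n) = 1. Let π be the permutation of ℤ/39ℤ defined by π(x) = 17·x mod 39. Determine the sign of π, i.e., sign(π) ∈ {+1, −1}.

-1

Orbit of 22 under x↦17x: [22, 23, 1, 17, 16, 38]… (length divides ord_39(17)).
Cycle type of π: 6×6 + 2 + 1; total 8 cycles.
sign(π) = (−1)^{n − #cycles} = (−1)^{39−8} = (−1)^31 = -1.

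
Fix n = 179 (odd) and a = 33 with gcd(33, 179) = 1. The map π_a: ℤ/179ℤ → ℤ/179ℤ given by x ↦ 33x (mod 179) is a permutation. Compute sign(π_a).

-1

Trace 45: π^k(45) = [45, 53, 138, 79, 101, 111, 83] for k=0..6.
Cycle type of π: 178 + 1; total 2 cycles.
179 − 2 = 177 transpositions; sign(π) = (−1)^177 = -1.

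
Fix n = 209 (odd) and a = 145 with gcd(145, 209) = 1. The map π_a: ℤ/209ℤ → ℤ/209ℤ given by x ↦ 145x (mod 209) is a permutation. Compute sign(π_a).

+1

Orbit of 115 under x↦145x: [115, 164, 163, 18, 102, 160, 1]… (length divides ord_209(145)).
11 cycles of lengths [30, 30, 30, 30, 30, 30, 10, 6, 6, 6, 1].
With 11 cycles on 209 points, sign = (−1)^{209−11} = +1.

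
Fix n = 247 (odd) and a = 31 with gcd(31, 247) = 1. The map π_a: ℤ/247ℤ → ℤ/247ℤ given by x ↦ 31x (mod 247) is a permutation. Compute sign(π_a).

+1

Orbit of 122 under x↦31x: [122, 77, 164, 144, 18, 64, 8]… (length divides ord_247(31)).
π_31 has 25 disjoint cycles with lengths [12, 12, 12, 12, 12, 12, 12, 12, 12, 12, 12, 12, 12, 12, 12, 12, 12, 12, 6, 6, 6, 4, 4, 4, 1] on {0,…,246}.
25 cycles on 247: each ℓ→(−1)^(ℓ−1), product (−1)^222 = +1.
Via Zolotarev, sign(π_{31}) = (31|247) = +1.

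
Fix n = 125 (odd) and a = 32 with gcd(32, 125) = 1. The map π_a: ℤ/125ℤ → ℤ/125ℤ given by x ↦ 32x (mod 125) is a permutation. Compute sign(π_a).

Orbit of 57 under x↦32x: [57, 74, 118, 26, 82, 124, 93]… (length divides ord_125(32)).
Decompose π into cycles: lengths [20, 20, 20, 20, 20, 4, 4, 4, 4, 4, 4, 1] (12 cycles, including the fixed point 0).
sign(π) = (−1)^{n − #cycles} = (−1)^{125−12} = (−1)^113 = -1.
Zolotarev: (32|125) = -1, matching the cycle-count sign.

-1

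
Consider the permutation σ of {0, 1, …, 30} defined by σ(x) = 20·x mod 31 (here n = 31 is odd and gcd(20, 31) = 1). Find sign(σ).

+1

Trace 5: π^k(5) = [5, 7, 16, 10, 14, 1, 20] for k=0..6.
The orbit structure of x ↦ 20x mod 31: 3 orbits of sizes [15, 15, 1].
Σ(ℓ_i−1) = 31−3 = 28; sign = (−1)^28 = +1.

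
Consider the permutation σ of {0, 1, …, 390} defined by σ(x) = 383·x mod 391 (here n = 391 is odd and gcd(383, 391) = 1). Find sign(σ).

Orbit of 281 under x↦383x: [281, 98, 389, 16, 263, 242, 19]… (length divides ord_391(383)).
π_383 has 8 disjoint cycles with lengths [88, 88, 88, 88, 22, 8, 8, 1] on {0,…,390}.
8 cycles on 391: each ℓ→(−1)^(ℓ−1), product (−1)^383 = -1.
Zolotarev: (383|391) = -1, matching the cycle-count sign.

-1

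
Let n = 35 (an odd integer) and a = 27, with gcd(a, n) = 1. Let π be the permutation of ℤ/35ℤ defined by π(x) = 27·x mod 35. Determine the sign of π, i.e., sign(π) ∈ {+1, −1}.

+1

Trace 1: π^k(1) = [1, 27, 29, 13] for k=0..3.
Cycle type of π: 4×7 + 2×3 + 1; total 11 cycles.
n − c = 35 − 11 = 24; sign = (−1)^24 = +1.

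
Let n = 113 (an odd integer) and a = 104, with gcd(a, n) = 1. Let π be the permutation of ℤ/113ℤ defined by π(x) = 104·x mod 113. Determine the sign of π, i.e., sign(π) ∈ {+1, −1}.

Start at x=8: 8 → 41 → 83 → 44 → 56 → 61 → 16 → … (one orbit).
Cycle lengths of π_104 on ℤ/113ℤ: [56, 56, 1]; 3 cycles in total.
3 cycles on 113: each ℓ→(−1)^(ℓ−1), product (−1)^110 = +1.
The Jacobi symbol (104|113) = +1 (Zolotarev) agrees.

+1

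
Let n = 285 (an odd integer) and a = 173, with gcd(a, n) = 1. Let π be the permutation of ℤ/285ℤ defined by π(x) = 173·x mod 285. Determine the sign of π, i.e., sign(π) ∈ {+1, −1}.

Start at x=4: 4 → 122 → 16 → 203 → 64 → 242 → 256 → … (one orbit).
Cycle lengths of π_173 on ℤ/285ℤ: [36, 36, 36, 36, 36, 36, 18, 18, 18, 4, 4, 4, 2, 1]; 14 cycles in total.
14 cycles on 285: each ℓ→(−1)^(ℓ−1), product (−1)^271 = -1.
(173|285)_J = -1 (Zolotarev's lemma cross-check).

-1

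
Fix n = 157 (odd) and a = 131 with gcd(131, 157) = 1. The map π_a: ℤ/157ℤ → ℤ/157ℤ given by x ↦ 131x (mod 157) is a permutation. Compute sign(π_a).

Start at x=1: 1 → 131 → 48 → 8 → 106 → 70 → 64 → … (one orbit).
π_131 has 2 disjoint cycles with lengths [156, 1] on {0,…,156}.
sign(π) = (−1)^{n − #cycles} = (−1)^{157−2} = (−1)^155 = -1.

-1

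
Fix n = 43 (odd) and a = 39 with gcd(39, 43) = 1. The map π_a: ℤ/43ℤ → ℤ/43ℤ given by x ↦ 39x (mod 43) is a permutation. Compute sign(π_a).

Orbit of 32 under x↦39x: [32, 1, 39, 16, 22, 41, 8]… (length divides ord_43(39)).
4 cycles of lengths [14, 14, 14, 1].
4 cycles on 43: each ℓ→(−1)^(ℓ−1), product (−1)^39 = -1.

-1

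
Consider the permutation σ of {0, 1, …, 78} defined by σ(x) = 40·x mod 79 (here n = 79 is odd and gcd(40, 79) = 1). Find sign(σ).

Trace 51: π^k(51) = [51, 65, 72, 36, 18, 9, 44] for k=0..6.
Decompose π into cycles: lengths [39, 39, 1] (3 cycles, including the fixed point 0).
Σ(ℓ_i−1) = 79−3 = 76; sign = (−1)^76 = +1.

+1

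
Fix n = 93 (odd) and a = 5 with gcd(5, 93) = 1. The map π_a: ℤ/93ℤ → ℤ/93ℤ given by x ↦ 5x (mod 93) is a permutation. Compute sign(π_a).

Start at x=32: 32 → 67 → 56 → 1 → 5 → 25 → 32 (one orbit).
22 cycles of lengths [6, 6, 6, 6, 6, 6, 6, 6, 6, 6, 3, 3, 3, 3, 3, 3, 3, 3, 3, 3, 2, 1].
22 cycles on 93: each ℓ→(−1)^(ℓ−1), product (−1)^71 = -1.

-1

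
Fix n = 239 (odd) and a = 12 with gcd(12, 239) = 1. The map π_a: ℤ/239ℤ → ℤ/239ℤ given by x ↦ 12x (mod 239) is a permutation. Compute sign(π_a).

Start at x=31: 31 → 133 → 162 → 32 → 145 → 67 → 87 → … (one orbit).
Cycle lengths of π_12 on ℤ/239ℤ: [119, 119, 1]; 3 cycles in total.
3 cycles on 239: each ℓ→(−1)^(ℓ−1), product (−1)^236 = +1.
(12|239)_J = +1 (Zolotarev's lemma cross-check).

+1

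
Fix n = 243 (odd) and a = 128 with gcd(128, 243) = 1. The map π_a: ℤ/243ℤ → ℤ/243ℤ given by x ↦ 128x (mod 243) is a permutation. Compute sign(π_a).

Start at x=242: 242 → 115 → 140 → 181 → 83 → 175 → 44 → … (one orbit).
Cycle type of π: 162 + 54 + 18 + 6 + 2 + 1; total 6 cycles.
With 6 cycles on 243 points, sign = (−1)^{243−6} = -1.

-1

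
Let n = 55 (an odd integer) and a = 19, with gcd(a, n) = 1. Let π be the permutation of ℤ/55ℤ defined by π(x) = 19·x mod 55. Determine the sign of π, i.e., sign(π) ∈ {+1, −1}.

Orbit of 54 under x↦19x: [54, 36, 24, 16, 29, 1, 19]… (length divides ord_55(19)).
The orbit structure of x ↦ 19x mod 55: 8 orbits of sizes [10, 10, 10, 10, 10, 2, 2, 1].
With 8 cycles on 55 points, sign = (−1)^{55−8} = -1.
Via Zolotarev, sign(π_{19}) = (19|55) = -1.

-1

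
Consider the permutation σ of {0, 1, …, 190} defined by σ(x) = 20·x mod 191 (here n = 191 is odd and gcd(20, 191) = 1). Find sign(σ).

+1

Trace 52: π^k(52) = [52, 85, 172, 2, 40, 36, 147] for k=0..6.
Cycle type of π: 95×2 + 1; total 3 cycles.
Σ(ℓ_i−1) = 191−3 = 188; sign = (−1)^188 = +1.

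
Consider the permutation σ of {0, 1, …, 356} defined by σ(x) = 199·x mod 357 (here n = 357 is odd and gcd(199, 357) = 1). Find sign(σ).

+1

Orbit of 82 under x↦199x: [82, 253, 10, 205, 97, 25, 334]… (length divides ord_357(199)).
Cycle lengths of π_199 on ℤ/357ℤ: [48, 48, 48, 48, 48, 48, 16, 16, 16, 6, 6, 6, 1, 1, 1]; 15 cycles in total.
n − c = 357 − 15 = 342; sign = (−1)^342 = +1.
Zolotarev: (199|357) = +1, matching the cycle-count sign.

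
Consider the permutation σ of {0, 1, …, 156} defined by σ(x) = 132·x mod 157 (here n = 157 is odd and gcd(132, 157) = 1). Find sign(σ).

+1

Orbit of 115 under x↦132x: [115, 108, 126, 147, 93, 30, 35]… (length divides ord_157(132)).
Decompose π into cycles: lengths [39, 39, 39, 39, 1] (5 cycles, including the fixed point 0).
Σ(ℓ_i−1) = 157−5 = 152; sign = (−1)^152 = +1.
Zolotarev: (132|157) = +1, matching the cycle-count sign.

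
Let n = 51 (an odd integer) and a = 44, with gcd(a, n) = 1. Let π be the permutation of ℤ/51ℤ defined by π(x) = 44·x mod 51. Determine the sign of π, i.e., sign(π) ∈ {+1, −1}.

Trace 25: π^k(25) = [25, 29, 1, 44, 49, 14, 4] for k=0..6.
Cycle type of π: 16×3 + 2 + 1; total 5 cycles.
sign(π) = (−1)^{n − #cycles} = (−1)^{51−5} = (−1)^46 = +1.

+1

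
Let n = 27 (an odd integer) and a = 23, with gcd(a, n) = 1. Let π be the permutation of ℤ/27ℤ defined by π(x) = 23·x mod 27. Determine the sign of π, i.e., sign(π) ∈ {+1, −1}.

-1

Orbit of 7 under x↦23x: [7, 26, 4, 11, 10, 14, 25]… (length divides ord_27(23)).
The orbit structure of x ↦ 23x mod 27: 4 orbits of sizes [18, 6, 2, 1].
4 cycles on 27: each ℓ→(−1)^(ℓ−1), product (−1)^23 = -1.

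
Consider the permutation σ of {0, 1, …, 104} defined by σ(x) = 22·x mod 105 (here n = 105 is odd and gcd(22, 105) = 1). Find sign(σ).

-1

Orbit of 43 under x↦22x: [43, 1, 22, 64]… (length divides ord_105(22)).
Cycle lengths of π_22 on ℤ/105ℤ: [4, 4, 4, 4, 4, 4, 4, 4, 4, 4, 4, 4, 4, 4, 4, 4, 4, 4, 4, 4, 4, 1, 1, 1, 1, 1, 1, 1, 1, 1, 1, 1, 1, 1, 1, 1, 1, 1, 1, 1, 1, 1]; 42 cycles in total.
Σ(ℓ_i−1) = 105−42 = 63; sign = (−1)^63 = -1.
Zolotarev: (22|105) = -1, matching the cycle-count sign.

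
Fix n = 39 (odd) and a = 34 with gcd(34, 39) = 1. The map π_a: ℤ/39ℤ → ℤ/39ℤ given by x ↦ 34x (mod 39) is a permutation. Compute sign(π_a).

-1

Orbit of 25 under x↦34x: [25, 31, 1, 34]… (length divides ord_39(34)).
The orbit structure of x ↦ 34x mod 39: 12 orbits of sizes [4, 4, 4, 4, 4, 4, 4, 4, 4, 1, 1, 1].
sign(π) = (−1)^{n − #cycles} = (−1)^{39−12} = (−1)^27 = -1.
The Jacobi symbol (34|39) = -1 (Zolotarev) agrees.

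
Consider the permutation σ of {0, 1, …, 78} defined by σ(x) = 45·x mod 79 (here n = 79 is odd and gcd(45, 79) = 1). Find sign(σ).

Start at x=19: 19 → 65 → 2 → 11 → 21 → 76 → 23 → … (one orbit).
Cycle lengths of π_45 on ℤ/79ℤ: [39, 39, 1]; 3 cycles in total.
n − c = 79 − 3 = 76; sign = (−1)^76 = +1.

+1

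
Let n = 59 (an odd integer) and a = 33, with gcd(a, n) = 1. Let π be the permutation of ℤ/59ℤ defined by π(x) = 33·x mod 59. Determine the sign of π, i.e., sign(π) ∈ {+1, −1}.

-1

Trace 6: π^k(6) = [6, 21, 44, 36, 8, 28, 39] for k=0..6.
Cycle lengths of π_33 on ℤ/59ℤ: [58, 1]; 2 cycles in total.
n − c = 59 − 2 = 57; sign = (−1)^57 = -1.
Via Zolotarev, sign(π_{33}) = (33|59) = -1.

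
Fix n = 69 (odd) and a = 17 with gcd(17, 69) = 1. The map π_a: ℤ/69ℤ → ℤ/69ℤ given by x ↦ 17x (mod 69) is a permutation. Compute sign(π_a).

Start at x=4: 4 → 68 → 52 → 56 → 55 → 38 → 25 → … (one orbit).
Decompose π into cycles: lengths [22, 22, 22, 2, 1] (5 cycles, including the fixed point 0).
5 cycles on 69: each ℓ→(−1)^(ℓ−1), product (−1)^64 = +1.
(17|69)_J = +1 (Zolotarev's lemma cross-check).

+1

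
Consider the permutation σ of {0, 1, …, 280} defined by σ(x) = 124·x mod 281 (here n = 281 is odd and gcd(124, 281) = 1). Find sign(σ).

Trace 271: π^k(271) = [271, 165, 228, 172, 253, 181, 245] for k=0..6.
Decompose π into cycles: lengths [28, 28, 28, 28, 28, 28, 28, 28, 28, 28, 1] (11 cycles, including the fixed point 0).
n − c = 281 − 11 = 270; sign = (−1)^270 = +1.

+1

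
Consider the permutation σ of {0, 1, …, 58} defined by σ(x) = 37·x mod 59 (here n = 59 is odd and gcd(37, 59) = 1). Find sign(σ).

-1

Orbit of 20 under x↦37x: [20, 32, 4, 30, 48, 6, 45]… (length divides ord_59(37)).
Cycle lengths of π_37 on ℤ/59ℤ: [58, 1]; 2 cycles in total.
n − c = 59 − 2 = 57; sign = (−1)^57 = -1.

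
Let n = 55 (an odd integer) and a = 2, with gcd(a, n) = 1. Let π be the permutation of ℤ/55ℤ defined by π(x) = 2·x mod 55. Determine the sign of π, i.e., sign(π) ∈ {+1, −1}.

+1

Trace 31: π^k(31) = [31, 7, 14, 28, 1, 2, 4] for k=0..6.
The orbit structure of x ↦ 2x mod 55: 5 orbits of sizes [20, 20, 10, 4, 1].
n − c = 55 − 5 = 50; sign = (−1)^50 = +1.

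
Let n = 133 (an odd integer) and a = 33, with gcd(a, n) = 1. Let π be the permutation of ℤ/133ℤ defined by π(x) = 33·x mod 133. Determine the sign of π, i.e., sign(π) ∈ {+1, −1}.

+1

Start at x=16: 16 → 129 → 1 → 33 → 25 → 27 → 93 → … (one orbit).
Cycle type of π: 18×7 + 6 + 1; total 9 cycles.
n − c = 133 − 9 = 124; sign = (−1)^124 = +1.
Check: (33/133) = +1 by Zolotarev.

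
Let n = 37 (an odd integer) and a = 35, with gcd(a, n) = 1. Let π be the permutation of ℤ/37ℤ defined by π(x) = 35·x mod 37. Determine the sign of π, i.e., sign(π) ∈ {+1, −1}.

Trace 36: π^k(36) = [36, 2, 33, 8, 21, 32, 10] for k=0..6.
The orbit structure of x ↦ 35x mod 37: 2 orbits of sizes [36, 1].
37 − 2 = 35 transpositions; sign(π) = (−1)^35 = -1.
Check: (35/37) = -1 by Zolotarev.

-1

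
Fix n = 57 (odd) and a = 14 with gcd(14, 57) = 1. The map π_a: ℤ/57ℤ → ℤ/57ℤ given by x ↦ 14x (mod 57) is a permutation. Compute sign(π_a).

Start at x=55: 55 → 29 → 7 → 41 → 4 → 56 → 43 → … (one orbit).
5 cycles of lengths [18, 18, 18, 2, 1].
Σ(ℓ_i−1) = 57−5 = 52; sign = (−1)^52 = +1.

+1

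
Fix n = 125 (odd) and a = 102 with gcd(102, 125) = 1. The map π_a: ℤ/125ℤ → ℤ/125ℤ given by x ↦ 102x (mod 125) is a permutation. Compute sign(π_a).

Start at x=81: 81 → 12 → 99 → 98 → 121 → 92 → 9 → … (one orbit).
Cycle type of π: 100 + 20 + 4 + 1; total 4 cycles.
125 − 4 = 121 transpositions; sign(π) = (−1)^121 = -1.
The Jacobi symbol (102|125) = -1 (Zolotarev) agrees.

-1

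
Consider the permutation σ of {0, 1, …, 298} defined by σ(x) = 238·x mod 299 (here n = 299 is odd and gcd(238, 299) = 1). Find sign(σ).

Trace 144: π^k(144) = [144, 186, 16, 220, 35, 257, 170] for k=0..6.
Cycle type of π: 66×4 + 11×2 + 6×2 + 1; total 9 cycles.
Σ(ℓ_i−1) = 299−9 = 290; sign = (−1)^290 = +1.
Zolotarev: (238|299) = +1, matching the cycle-count sign.

+1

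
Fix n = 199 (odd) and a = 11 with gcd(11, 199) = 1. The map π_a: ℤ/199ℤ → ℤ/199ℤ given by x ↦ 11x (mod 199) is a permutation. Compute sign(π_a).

Trace 198: π^k(198) = [198, 188, 78, 62, 85, 139, 136] for k=0..6.
π_11 has 10 disjoint cycles with lengths [22, 22, 22, 22, 22, 22, 22, 22, 22, 1] on {0,…,198}.
10 cycles on 199: each ℓ→(−1)^(ℓ−1), product (−1)^189 = -1.
Check: (11/199) = -1 by Zolotarev.

-1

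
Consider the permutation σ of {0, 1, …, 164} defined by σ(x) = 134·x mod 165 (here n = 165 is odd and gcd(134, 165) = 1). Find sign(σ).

Trace 164: π^k(164) = [164, 31, 29, 91, 149, 1, 134] for k=0..6.
π_134 has 23 disjoint cycles with lengths [10, 10, 10, 10, 10, 10, 10, 10, 10, 10, 10, 10, 10, 10, 10, 2, 2, 2, 2, 2, 2, 2, 1] on {0,…,164}.
n − c = 165 − 23 = 142; sign = (−1)^142 = +1.

+1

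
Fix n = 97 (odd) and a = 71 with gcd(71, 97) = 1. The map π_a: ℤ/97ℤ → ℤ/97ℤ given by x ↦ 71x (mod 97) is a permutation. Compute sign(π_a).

-1

Trace 54: π^k(54) = [54, 51, 32, 41, 1, 71, 94] for k=0..6.
Cycle type of π: 96 + 1; total 2 cycles.
sign(π) = (−1)^{n − #cycles} = (−1)^{97−2} = (−1)^95 = -1.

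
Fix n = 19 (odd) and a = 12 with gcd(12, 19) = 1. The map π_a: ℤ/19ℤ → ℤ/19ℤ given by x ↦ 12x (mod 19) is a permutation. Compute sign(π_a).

Orbit of 12 under x↦12x: [12, 11, 18, 7, 8, 1]… (length divides ord_19(12)).
Cycle lengths of π_12 on ℤ/19ℤ: [6, 6, 6, 1]; 4 cycles in total.
Σ(ℓ_i−1) = 19−4 = 15; sign = (−1)^15 = -1.
Via Zolotarev, sign(π_{12}) = (12|19) = -1.

-1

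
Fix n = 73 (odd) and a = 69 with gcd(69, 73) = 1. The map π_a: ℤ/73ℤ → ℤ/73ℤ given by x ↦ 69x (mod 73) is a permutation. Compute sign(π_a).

+1

Trace 8: π^k(8) = [8, 41, 55, 72, 4, 57, 64] for k=0..6.
Decompose π into cycles: lengths [18, 18, 18, 18, 1] (5 cycles, including the fixed point 0).
sign(π) = (−1)^{n − #cycles} = (−1)^{73−5} = (−1)^68 = +1.
Check: (69/73) = +1 by Zolotarev.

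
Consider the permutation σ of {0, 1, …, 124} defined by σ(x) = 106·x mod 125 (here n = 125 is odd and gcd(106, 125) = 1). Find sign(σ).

+1

Start at x=86: 86 → 116 → 46 → 1 → 106 → 111 → 16 → … (one orbit).
Cycle type of π: 25×4 + 5×4 + 1×5; total 13 cycles.
Σ(ℓ_i−1) = 125−13 = 112; sign = (−1)^112 = +1.
Check: (106/125) = +1 by Zolotarev.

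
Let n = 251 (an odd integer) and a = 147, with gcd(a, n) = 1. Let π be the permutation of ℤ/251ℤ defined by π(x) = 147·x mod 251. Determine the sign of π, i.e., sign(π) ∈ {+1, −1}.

+1

Trace 89: π^k(89) = [89, 31, 39, 211, 144, 84, 49] for k=0..6.
The orbit structure of x ↦ 147x mod 251: 3 orbits of sizes [125, 125, 1].
sign(π) = (−1)^{n − #cycles} = (−1)^{251−3} = (−1)^248 = +1.
Zolotarev: (147|251) = +1, matching the cycle-count sign.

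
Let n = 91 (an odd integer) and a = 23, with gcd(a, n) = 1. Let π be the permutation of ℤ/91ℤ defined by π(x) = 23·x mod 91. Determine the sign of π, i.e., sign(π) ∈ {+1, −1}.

+1

Trace 23: π^k(23) = [23, 74, 64, 16, 4, 1] for k=0..5.
Cycle lengths of π_23 on ℤ/91ℤ: [6, 6, 6, 6, 6, 6, 6, 6, 6, 6, 6, 6, 6, 6, 3, 3, 1]; 17 cycles in total.
With 17 cycles on 91 points, sign = (−1)^{91−17} = +1.
The Jacobi symbol (23|91) = +1 (Zolotarev) agrees.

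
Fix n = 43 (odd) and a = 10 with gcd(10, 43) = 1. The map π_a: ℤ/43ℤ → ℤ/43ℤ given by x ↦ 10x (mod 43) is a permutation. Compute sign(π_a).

Orbit of 17 under x↦10x: [17, 41, 23, 15, 21, 38, 36]… (length divides ord_43(10)).
Cycle lengths of π_10 on ℤ/43ℤ: [21, 21, 1]; 3 cycles in total.
sign(π) = (−1)^{n − #cycles} = (−1)^{43−3} = (−1)^40 = +1.
(10|43)_J = +1 (Zolotarev's lemma cross-check).

+1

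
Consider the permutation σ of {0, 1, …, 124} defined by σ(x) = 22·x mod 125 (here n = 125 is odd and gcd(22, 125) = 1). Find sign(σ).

Orbit of 101 under x↦22x: [101, 97, 9, 73, 106, 82, 54]… (length divides ord_125(22)).
The orbit structure of x ↦ 22x mod 125: 4 orbits of sizes [100, 20, 4, 1].
n − c = 125 − 4 = 121; sign = (−1)^121 = -1.
The Jacobi symbol (22|125) = -1 (Zolotarev) agrees.

-1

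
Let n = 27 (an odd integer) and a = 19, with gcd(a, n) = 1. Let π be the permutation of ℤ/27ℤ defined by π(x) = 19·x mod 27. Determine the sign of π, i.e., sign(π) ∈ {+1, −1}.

+1

Trace 19: π^k(19) = [19, 10, 1] for k=0..2.
Cycle lengths of π_19 on ℤ/27ℤ: [3, 3, 3, 3, 3, 3, 1, 1, 1, 1, 1, 1, 1, 1, 1]; 15 cycles in total.
27 − 15 = 12 transpositions; sign(π) = (−1)^12 = +1.
Zolotarev: (19|27) = +1, matching the cycle-count sign.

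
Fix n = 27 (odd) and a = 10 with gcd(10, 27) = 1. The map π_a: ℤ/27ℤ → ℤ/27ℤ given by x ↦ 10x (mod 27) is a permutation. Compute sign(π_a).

+1

Trace 10: π^k(10) = [10, 19, 1] for k=0..2.
Cycle type of π: 3×6 + 1×9; total 15 cycles.
sign(π) = (−1)^{n − #cycles} = (−1)^{27−15} = (−1)^12 = +1.
Zolotarev: (10|27) = +1, matching the cycle-count sign.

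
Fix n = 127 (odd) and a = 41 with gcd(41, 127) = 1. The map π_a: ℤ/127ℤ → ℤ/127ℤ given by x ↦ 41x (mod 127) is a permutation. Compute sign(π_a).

Trace 88: π^k(88) = [88, 52, 100, 36, 79, 64, 84] for k=0..6.
The orbit structure of x ↦ 41x mod 127: 3 orbits of sizes [63, 63, 1].
n − c = 127 − 3 = 124; sign = (−1)^124 = +1.

+1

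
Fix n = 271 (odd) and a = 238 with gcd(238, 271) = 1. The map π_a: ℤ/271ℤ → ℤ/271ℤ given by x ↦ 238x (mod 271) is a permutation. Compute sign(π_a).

+1

Trace 217: π^k(217) = [217, 156, 1, 238, 5, 106, 25] for k=0..6.
Cycle lengths of π_238 on ℤ/271ℤ: [27, 27, 27, 27, 27, 27, 27, 27, 27, 27, 1]; 11 cycles in total.
n − c = 271 − 11 = 260; sign = (−1)^260 = +1.
Zolotarev: (238|271) = +1, matching the cycle-count sign.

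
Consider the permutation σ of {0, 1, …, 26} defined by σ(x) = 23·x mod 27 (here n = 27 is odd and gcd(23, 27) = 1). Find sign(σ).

Orbit of 17 under x↦23x: [17, 13, 2, 19, 5, 7, 26]… (length divides ord_27(23)).
π_23 has 4 disjoint cycles with lengths [18, 6, 2, 1] on {0,…,26}.
4 cycles on 27: each ℓ→(−1)^(ℓ−1), product (−1)^23 = -1.

-1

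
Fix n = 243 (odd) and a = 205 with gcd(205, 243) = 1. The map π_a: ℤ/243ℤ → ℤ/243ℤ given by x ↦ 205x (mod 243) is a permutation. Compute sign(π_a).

+1

Trace 232: π^k(232) = [232, 175, 154, 223, 31, 37, 52] for k=0..6.
Cycle lengths of π_205 on ℤ/243ℤ: [81, 81, 27, 27, 9, 9, 3, 3, 1, 1, 1]; 11 cycles in total.
sign(π) = (−1)^{n − #cycles} = (−1)^{243−11} = (−1)^232 = +1.
The Jacobi symbol (205|243) = +1 (Zolotarev) agrees.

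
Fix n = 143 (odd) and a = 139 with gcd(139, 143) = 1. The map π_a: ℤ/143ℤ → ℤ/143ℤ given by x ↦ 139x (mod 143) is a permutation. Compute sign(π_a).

-1

Start at x=42: 42 → 118 → 100 → 29 → 27 → 35 → 3 → … (one orbit).
The orbit structure of x ↦ 139x mod 143: 10 orbits of sizes [30, 30, 30, 30, 10, 3, 3, 3, 3, 1].
sign(π) = (−1)^{n − #cycles} = (−1)^{143−10} = (−1)^133 = -1.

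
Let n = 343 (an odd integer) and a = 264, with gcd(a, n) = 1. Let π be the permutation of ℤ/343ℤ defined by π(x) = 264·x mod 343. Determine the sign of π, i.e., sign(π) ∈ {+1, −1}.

Start at x=128: 128 → 178 → 1 → 264 → 67 → 195 → 30 → … (one orbit).
16 cycles of lengths [42, 42, 42, 42, 42, 42, 42, 6, 6, 6, 6, 6, 6, 6, 6, 1].
n − c = 343 − 16 = 327; sign = (−1)^327 = -1.

-1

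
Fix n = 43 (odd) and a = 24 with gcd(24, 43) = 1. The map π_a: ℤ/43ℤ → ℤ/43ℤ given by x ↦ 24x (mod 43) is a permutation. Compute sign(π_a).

Orbit of 11 under x↦24x: [11, 6, 15, 16, 40, 14, 35]… (length divides ord_43(24)).
3 cycles of lengths [21, 21, 1].
Σ(ℓ_i−1) = 43−3 = 40; sign = (−1)^40 = +1.

+1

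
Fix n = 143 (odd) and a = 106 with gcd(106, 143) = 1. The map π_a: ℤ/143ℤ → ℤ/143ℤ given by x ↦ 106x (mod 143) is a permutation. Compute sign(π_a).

Start at x=12: 12 → 128 → 126 → 57 → 36 → 98 → 92 → … (one orbit).
π_106 has 5 disjoint cycles with lengths [60, 60, 12, 10, 1] on {0,…,142}.
n − c = 143 − 5 = 138; sign = (−1)^138 = +1.

+1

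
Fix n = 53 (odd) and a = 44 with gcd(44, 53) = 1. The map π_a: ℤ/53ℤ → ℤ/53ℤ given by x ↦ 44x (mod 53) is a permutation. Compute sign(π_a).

Start at x=44: 44 → 28 → 13 → 42 → 46 → 10 → 16 → … (one orbit).
Decompose π into cycles: lengths [13, 13, 13, 13, 1] (5 cycles, including the fixed point 0).
53 − 5 = 48 transpositions; sign(π) = (−1)^48 = +1.

+1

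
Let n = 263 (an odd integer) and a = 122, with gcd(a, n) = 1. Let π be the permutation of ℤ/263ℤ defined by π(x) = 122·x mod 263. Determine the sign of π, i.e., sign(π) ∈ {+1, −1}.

+1

Trace 37: π^k(37) = [37, 43, 249, 133, 183, 234, 144] for k=0..6.
Decompose π into cycles: lengths [131, 131, 1] (3 cycles, including the fixed point 0).
263 − 3 = 260 transpositions; sign(π) = (−1)^260 = +1.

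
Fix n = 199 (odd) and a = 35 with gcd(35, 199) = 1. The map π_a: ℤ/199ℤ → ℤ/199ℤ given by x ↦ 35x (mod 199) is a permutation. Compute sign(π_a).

Start at x=124: 124 → 161 → 63 → 16 → 162 → 98 → 47 → … (one orbit).
3 cycles of lengths [99, 99, 1].
sign(π) = (−1)^{n − #cycles} = (−1)^{199−3} = (−1)^196 = +1.
Via Zolotarev, sign(π_{35}) = (35|199) = +1.

+1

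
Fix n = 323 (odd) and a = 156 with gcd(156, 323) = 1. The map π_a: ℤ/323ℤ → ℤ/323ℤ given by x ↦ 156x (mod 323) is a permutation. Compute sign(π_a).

Start at x=309: 309 → 77 → 61 → 149 → 311 → 66 → 283 → … (one orbit).
π_156 has 6 disjoint cycles with lengths [144, 144, 16, 9, 9, 1] on {0,…,322}.
With 6 cycles on 323 points, sign = (−1)^{323−6} = -1.
The Jacobi symbol (156|323) = -1 (Zolotarev) agrees.

-1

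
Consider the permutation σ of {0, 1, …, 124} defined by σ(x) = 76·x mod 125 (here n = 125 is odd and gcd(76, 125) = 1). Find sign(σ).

+1

Orbit of 51 under x↦76x: [51, 1, 76, 26, 101]… (length divides ord_125(76)).
Cycle type of π: 5×20 + 1×25; total 45 cycles.
sign(π) = (−1)^{n − #cycles} = (−1)^{125−45} = (−1)^80 = +1.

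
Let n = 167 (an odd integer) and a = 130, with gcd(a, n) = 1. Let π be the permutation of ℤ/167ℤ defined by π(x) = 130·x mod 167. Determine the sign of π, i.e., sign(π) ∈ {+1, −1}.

+1

Orbit of 157 under x↦130x: [157, 36, 4, 19, 132, 126, 14]… (length divides ord_167(130)).
Cycle type of π: 83×2 + 1; total 3 cycles.
With 3 cycles on 167 points, sign = (−1)^{167−3} = +1.
The Jacobi symbol (130|167) = +1 (Zolotarev) agrees.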